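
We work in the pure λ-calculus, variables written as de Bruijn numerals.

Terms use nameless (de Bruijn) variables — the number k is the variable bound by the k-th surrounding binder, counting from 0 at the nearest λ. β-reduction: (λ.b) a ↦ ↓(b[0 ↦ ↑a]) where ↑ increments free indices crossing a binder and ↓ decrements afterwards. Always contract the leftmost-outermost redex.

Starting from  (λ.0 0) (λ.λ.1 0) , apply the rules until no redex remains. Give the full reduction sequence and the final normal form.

Answer: normal form = λ.λ.1 0  (in 3 steps)

Working:
  start: (λ.0 0) (λ.λ.1 0)
  [1] (λ.λ.1 0) (λ.λ.1 0)
  [2] λ.(λ.λ.1 0) 0
  [3] λ.λ.1 0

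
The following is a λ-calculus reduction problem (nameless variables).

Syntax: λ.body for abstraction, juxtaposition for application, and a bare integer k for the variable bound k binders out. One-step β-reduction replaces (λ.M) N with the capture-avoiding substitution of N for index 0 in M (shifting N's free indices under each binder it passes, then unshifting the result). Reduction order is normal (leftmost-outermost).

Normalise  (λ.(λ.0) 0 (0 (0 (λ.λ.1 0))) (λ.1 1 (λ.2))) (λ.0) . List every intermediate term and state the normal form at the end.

Answer: normal form = λ.λ.λ.0  (in 9 steps)

Working:
  start: (λ.(λ.0) 0 (0 (0 (λ.λ.1 0))) (λ.1 1 (λ.2))) (λ.0)
  [1] (λ.0) (λ.0) ((λ.0) ((λ.0) (λ.λ.1 0))) (λ.(λ.0) (λ.0) (λ.λ.0))
  [2] (λ.0) ((λ.0) ((λ.0) (λ.λ.1 0))) (λ.(λ.0) (λ.0) (λ.λ.0))
  [3] (λ.0) ((λ.0) (λ.λ.1 0)) (λ.(λ.0) (λ.0) (λ.λ.0))
  [4] (λ.0) (λ.λ.1 0) (λ.(λ.0) (λ.0) (λ.λ.0))
  [5] (λ.λ.1 0) (λ.(λ.0) (λ.0) (λ.λ.0))
  [6] λ.(λ.(λ.0) (λ.0) (λ.λ.0)) 0
  [7] λ.(λ.0) (λ.0) (λ.λ.0)
  [8] λ.(λ.0) (λ.λ.0)
  [9] λ.λ.λ.0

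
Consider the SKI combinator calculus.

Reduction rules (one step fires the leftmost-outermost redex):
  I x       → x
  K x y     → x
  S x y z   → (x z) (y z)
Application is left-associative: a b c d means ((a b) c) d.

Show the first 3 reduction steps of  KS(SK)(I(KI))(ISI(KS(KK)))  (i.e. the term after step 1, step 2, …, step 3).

Answer: after 3 steps: S(KI)(SI(KS(KK)))

Derivation:
  start: KS(SK)(I(KI))(ISI(KS(KK)))
  step 1: S(I(KI))(ISI(KS(KK)))
  step 2: S(KI)(ISI(KS(KK)))
  step 3: S(KI)(SI(KS(KK)))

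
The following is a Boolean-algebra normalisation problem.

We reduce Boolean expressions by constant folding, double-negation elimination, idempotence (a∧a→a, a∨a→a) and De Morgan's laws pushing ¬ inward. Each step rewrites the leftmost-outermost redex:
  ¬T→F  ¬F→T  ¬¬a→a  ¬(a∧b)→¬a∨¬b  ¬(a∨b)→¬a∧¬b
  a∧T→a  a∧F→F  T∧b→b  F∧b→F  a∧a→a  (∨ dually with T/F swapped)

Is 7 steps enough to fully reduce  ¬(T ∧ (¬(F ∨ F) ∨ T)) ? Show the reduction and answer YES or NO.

  start: ¬(T ∧ (¬(F ∨ F) ∨ T))
  [1] ¬T ∨ ¬(¬(F ∨ F) ∨ T)
  [2] F ∨ ¬(¬(F ∨ F) ∨ T)
  [3] ¬(¬(F ∨ F) ∨ T)
  [4] ¬¬(F ∨ F) ∧ ¬T
  [5] (F ∨ F) ∧ ¬T
  [6] F ∧ ¬T
  [7] F

Answer: YES — reaches normal form F in 7 ≤ 7 steps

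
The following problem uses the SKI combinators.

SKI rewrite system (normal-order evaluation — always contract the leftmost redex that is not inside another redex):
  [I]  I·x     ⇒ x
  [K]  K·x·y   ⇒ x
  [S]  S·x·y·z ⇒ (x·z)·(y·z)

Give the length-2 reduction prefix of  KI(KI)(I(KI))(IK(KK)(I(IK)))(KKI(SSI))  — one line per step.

Answer: after 2 steps: I(KI)(IK(KK)(I(IK)))(KKI(SSI))

Derivation:
  start: KI(KI)(I(KI))(IK(KK)(I(IK)))(KKI(SSI))
  →1  I(I(KI))(IK(KK)(I(IK)))(KKI(SSI))
  →2  I(KI)(IK(KK)(I(IK)))(KKI(SSI))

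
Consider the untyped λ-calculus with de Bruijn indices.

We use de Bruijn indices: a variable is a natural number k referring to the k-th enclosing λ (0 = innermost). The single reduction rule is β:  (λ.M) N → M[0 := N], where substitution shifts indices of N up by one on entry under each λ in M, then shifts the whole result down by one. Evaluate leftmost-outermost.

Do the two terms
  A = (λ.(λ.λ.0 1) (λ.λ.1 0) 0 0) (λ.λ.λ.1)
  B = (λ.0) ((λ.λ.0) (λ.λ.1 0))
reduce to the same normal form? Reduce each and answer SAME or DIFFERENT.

Term A:
  start: (λ.(λ.λ.0 1) (λ.λ.1 0) 0 0) (λ.λ.λ.1)
  →1  (λ.λ.0 1) (λ.λ.1 0) (λ.λ.λ.1) (λ.λ.λ.1)
  →2  (λ.0 (λ.λ.1 0)) (λ.λ.λ.1) (λ.λ.λ.1)
  →3  (λ.λ.λ.1) (λ.λ.1 0) (λ.λ.λ.1)
  →4  (λ.λ.1) (λ.λ.λ.1)
  →5  λ.λ.λ.λ.1

Term B:
  start: (λ.0) ((λ.λ.0) (λ.λ.1 0))
  →1  (λ.λ.0) (λ.λ.1 0)
  →2  λ.0

Answer: DIFFERENT — A ⇓ λ.λ.λ.λ.1, B ⇓ λ.0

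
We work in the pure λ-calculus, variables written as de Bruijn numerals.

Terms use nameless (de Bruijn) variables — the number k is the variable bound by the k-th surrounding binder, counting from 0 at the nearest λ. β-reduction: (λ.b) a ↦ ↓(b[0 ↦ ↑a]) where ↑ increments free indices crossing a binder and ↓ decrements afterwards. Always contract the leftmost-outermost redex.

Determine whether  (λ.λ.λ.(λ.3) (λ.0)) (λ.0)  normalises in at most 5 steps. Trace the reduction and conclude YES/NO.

  start: (λ.λ.λ.(λ.3) (λ.0)) (λ.0)
  [1] λ.λ.(λ.λ.0) (λ.0)
  [2] λ.λ.λ.0

Answer: YES — reaches normal form λ.λ.λ.0 in 2 ≤ 5 steps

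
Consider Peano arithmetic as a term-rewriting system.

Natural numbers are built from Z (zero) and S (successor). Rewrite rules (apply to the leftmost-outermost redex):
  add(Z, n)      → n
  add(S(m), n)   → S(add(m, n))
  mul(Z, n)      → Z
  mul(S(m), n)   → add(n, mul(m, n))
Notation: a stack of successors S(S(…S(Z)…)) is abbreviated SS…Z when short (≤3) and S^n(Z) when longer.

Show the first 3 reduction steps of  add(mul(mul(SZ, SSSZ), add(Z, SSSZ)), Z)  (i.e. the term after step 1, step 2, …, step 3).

  start: add(mul(mul(SZ, SSSZ), add(Z, SSSZ)), Z)
  step 1: add(mul(add(SSSZ, mul(Z, SSSZ)), add(Z, SSSZ)), Z)
  step 2: add(mul(S(add(SSZ, mul(Z, SSSZ))), add(Z, SSSZ)), Z)
  step 3: add(add(add(Z, SSSZ), mul(add(SSZ, mul(Z, SSSZ)), add(Z, SSSZ))), Z)

Answer: after 3 steps: add(add(add(Z, SSSZ), mul(add(SSZ, mul(Z, SSSZ)), add(Z, SSSZ))), Z)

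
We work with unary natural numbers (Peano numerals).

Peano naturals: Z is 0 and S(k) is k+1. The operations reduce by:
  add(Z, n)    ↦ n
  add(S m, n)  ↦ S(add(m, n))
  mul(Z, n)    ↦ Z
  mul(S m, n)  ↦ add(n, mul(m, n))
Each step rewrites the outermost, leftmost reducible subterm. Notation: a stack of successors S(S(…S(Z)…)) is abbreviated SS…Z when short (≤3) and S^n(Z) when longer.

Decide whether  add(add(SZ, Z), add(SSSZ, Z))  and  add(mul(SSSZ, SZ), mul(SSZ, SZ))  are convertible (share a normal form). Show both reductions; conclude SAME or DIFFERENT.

Answer: DIFFERENT — A ⇓ S^4(Z), B ⇓ S^5(Z)

Derivation:
Term A:
  start: add(add(SZ, Z), add(SSSZ, Z))
  step 1: add(S(add(Z, Z)), add(SSSZ, Z))
  step 2: S(add(add(Z, Z), add(SSSZ, Z)))
  step 3: S(add(Z, add(SSSZ, Z)))
  step 4: S(add(SSSZ, Z))
  step 5: S(S(add(SSZ, Z)))
  step 6: S(S(S(add(SZ, Z))))
  step 7: S(S(S(S(add(Z, Z)))))
  step 8: S^4(Z)

Term B:
  start: add(mul(SSSZ, SZ), mul(SSZ, SZ))
  step 1: add(add(SZ, mul(SSZ, SZ)), mul(SSZ, SZ))
  step 2: add(S(add(Z, mul(SSZ, SZ))), mul(SSZ, SZ))
  step 3: S(add(add(Z, mul(SSZ, SZ)), mul(SSZ, SZ)))
  step 4: S(add(mul(SSZ, SZ), mul(SSZ, SZ)))
  step 5: S(add(add(SZ, mul(SZ, SZ)), mul(SSZ, SZ)))
  step 6: S(add(S(add(Z, mul(SZ, SZ))), mul(SSZ, SZ)))
  step 7: S(S(add(add(Z, mul(SZ, SZ)), mul(SSZ, SZ))))
  step 8: S(S(add(mul(SZ, SZ), mul(SSZ, SZ))))
  step 9: S(S(add(add(SZ, mul(Z, SZ)), mul(SSZ, SZ))))
  step 10: S(S(add(S(add(Z, mul(Z, SZ))), mul(SSZ, SZ))))
  step 11: S(S(S(add(add(Z, mul(Z, SZ)), mul(SSZ, SZ)))))
  step 12: S(S(S(add(mul(Z, SZ), mul(SSZ, SZ)))))
  step 13: S(S(S(add(Z, mul(SSZ, SZ)))))
  step 14: S(S(S(mul(SSZ, SZ))))
  step 15: S(S(S(add(SZ, mul(SZ, SZ)))))
  step 16: S(S(S(S(add(Z, mul(SZ, SZ))))))
  step 17: S(S(S(S(mul(SZ, SZ)))))
  step 18: S(S(S(S(add(SZ, mul(Z, SZ))))))
  step 19: S(S(S(S(S(add(Z, mul(Z, SZ)))))))
  step 20: S(S(S(S(S(mul(Z, SZ))))))
  step 21: S^5(Z)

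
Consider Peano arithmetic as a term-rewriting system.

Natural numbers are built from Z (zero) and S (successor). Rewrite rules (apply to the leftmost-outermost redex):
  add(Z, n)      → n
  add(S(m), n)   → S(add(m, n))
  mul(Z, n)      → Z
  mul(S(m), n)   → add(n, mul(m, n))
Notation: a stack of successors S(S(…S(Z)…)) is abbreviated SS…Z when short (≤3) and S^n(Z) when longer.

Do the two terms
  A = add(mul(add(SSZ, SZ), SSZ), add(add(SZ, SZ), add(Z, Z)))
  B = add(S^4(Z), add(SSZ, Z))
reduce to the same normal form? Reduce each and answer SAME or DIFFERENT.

Term A:
  start: add(mul(add(SSZ, SZ), SSZ), add(add(SZ, SZ), add(Z, Z)))
  step 1: add(mul(S(add(SZ, SZ)), SSZ), add(add(SZ, SZ), add(Z, Z)))
  step 2: add(add(SSZ, mul(add(SZ, SZ), SSZ)), add(add(SZ, SZ), add(Z, Z)))
  step 3: add(S(add(SZ, mul(add(SZ, SZ), SSZ))), add(add(SZ, SZ), add(Z, Z)))
  step 4: S(add(add(SZ, mul(add(SZ, SZ), SSZ)), add(add(SZ, SZ), add(Z, Z))))
  step 5: S(add(S(add(Z, mul(add(SZ, SZ), SSZ))), add(add(SZ, SZ), add(Z, Z))))
  step 6: S(S(add(add(Z, mul(add(SZ, SZ), SSZ)), add(add(SZ, SZ), add(Z, Z)))))
  step 7: S(S(add(mul(add(SZ, SZ), SSZ), add(add(SZ, SZ), add(Z, Z)))))
  step 8: S(S(add(mul(S(add(Z, SZ)), SSZ), add(add(SZ, SZ), add(Z, Z)))))
  step 9: S(S(add(add(SSZ, mul(add(Z, SZ), SSZ)), add(add(SZ, SZ), add(Z, Z)))))
  step 10: S(S(add(S(add(SZ, mul(add(Z, SZ), SSZ))), add(add(SZ, SZ), add(Z, Z)))))
  step 11: S(S(S(add(add(SZ, mul(add(Z, SZ), SSZ)), add(add(SZ, SZ), add(Z, Z))))))
  step 12: S(S(S(add(S(add(Z, mul(add(Z, SZ), SSZ))), add(add(SZ, SZ), add(Z, Z))))))
  step 13: S(S(S(S(add(add(Z, mul(add(Z, SZ), SSZ)), add(add(SZ, SZ), add(Z, Z)))))))
  step 14: S(S(S(S(add(mul(add(Z, SZ), SSZ), add(add(SZ, SZ), add(Z, Z)))))))
  step 15: S(S(S(S(add(mul(SZ, SSZ), add(add(SZ, SZ), add(Z, Z)))))))
  step 16: S(S(S(S(add(add(SSZ, mul(Z, SSZ)), add(add(SZ, SZ), add(Z, Z)))))))
  step 17: S(S(S(S(add(S(add(SZ, mul(Z, SSZ))), add(add(SZ, SZ), add(Z, Z)))))))
  step 18: S(S(S(S(S(add(add(SZ, mul(Z, SSZ)), add(add(SZ, SZ), add(Z, Z))))))))
  step 19: S(S(S(S(S(add(S(add(Z, mul(Z, SSZ))), add(add(SZ, SZ), add(Z, Z))))))))
  step 20: S(S(S(S(S(S(add(add(Z, mul(Z, SSZ)), add(add(SZ, SZ), add(Z, Z)))))))))
  step 21: S(S(S(S(S(S(add(mul(Z, SSZ), add(add(SZ, SZ), add(Z, Z)))))))))
  step 22: S(S(S(S(S(S(add(Z, add(add(SZ, SZ), add(Z, Z)))))))))
  step 23: S(S(S(S(S(S(add(add(SZ, SZ), add(Z, Z))))))))
  step 24: S(S(S(S(S(S(add(S(add(Z, SZ)), add(Z, Z))))))))
  step 25: S(S(S(S(S(S(S(add(add(Z, SZ), add(Z, Z)))))))))
  step 26: S(S(S(S(S(S(S(add(SZ, add(Z, Z)))))))))
  step 27: S(S(S(S(S(S(S(S(add(Z, add(Z, Z))))))))))
  step 28: S(S(S(S(S(S(S(S(add(Z, Z)))))))))
  step 29: S^8(Z)

Term B:
  start: add(S^4(Z), add(SSZ, Z))
  step 1: S(add(SSSZ, add(SSZ, Z)))
  step 2: S(S(add(SSZ, add(SSZ, Z))))
  step 3: S(S(S(add(SZ, add(SSZ, Z)))))
  step 4: S(S(S(S(add(Z, add(SSZ, Z))))))
  step 5: S(S(S(S(add(SSZ, Z)))))
  step 6: S(S(S(S(S(add(SZ, Z))))))
  step 7: S(S(S(S(S(S(add(Z, Z)))))))
  step 8: S^6(Z)

Answer: DIFFERENT — A ⇓ S^8(Z), B ⇓ S^6(Z)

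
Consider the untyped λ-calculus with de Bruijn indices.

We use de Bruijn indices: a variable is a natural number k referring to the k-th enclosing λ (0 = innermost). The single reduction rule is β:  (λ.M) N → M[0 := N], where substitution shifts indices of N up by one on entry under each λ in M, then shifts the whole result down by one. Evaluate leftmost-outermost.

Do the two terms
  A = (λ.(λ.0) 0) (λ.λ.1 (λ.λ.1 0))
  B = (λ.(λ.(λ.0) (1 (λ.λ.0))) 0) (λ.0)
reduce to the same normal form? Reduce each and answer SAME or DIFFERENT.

Answer: DIFFERENT — A ⇓ λ.λ.1 (λ.λ.1 0), B ⇓ λ.λ.0

Reduction:
Term A:
  start: (λ.(λ.0) 0) (λ.λ.1 (λ.λ.1 0))
  step 1: (λ.0) (λ.λ.1 (λ.λ.1 0))
  step 2: λ.λ.1 (λ.λ.1 0)

Term B:
  start: (λ.(λ.(λ.0) (1 (λ.λ.0))) 0) (λ.0)
  step 1: (λ.(λ.0) ((λ.0) (λ.λ.0))) (λ.0)
  step 2: (λ.0) ((λ.0) (λ.λ.0))
  step 3: (λ.0) (λ.λ.0)
  step 4: λ.λ.0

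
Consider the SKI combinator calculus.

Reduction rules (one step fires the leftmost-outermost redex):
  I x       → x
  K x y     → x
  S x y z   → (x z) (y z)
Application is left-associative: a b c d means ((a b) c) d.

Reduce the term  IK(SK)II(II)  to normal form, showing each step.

Answer: normal form = I  (in 5 steps)

Derivation:
  start: IK(SK)II(II)
  step 1: K(SK)II(II)
  step 2: SKI(II)
  step 3: K(II)(I(II))
  step 4: II
  step 5: I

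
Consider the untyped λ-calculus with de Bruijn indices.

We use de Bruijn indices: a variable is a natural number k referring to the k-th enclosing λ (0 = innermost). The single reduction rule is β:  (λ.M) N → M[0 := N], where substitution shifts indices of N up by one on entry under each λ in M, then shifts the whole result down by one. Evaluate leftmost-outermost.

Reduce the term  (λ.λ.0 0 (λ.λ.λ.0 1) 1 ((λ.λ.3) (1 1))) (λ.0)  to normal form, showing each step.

  start: (λ.λ.0 0 (λ.λ.λ.0 1) 1 ((λ.λ.3) (1 1))) (λ.0)
  step 1: λ.0 0 (λ.λ.λ.0 1) (λ.0) ((λ.λ.λ.0) ((λ.0) (λ.0)))
  step 2: λ.0 0 (λ.λ.λ.0 1) (λ.0) (λ.λ.0)

Answer: normal form = λ.0 0 (λ.λ.λ.0 1) (λ.0) (λ.λ.0)  (in 2 steps)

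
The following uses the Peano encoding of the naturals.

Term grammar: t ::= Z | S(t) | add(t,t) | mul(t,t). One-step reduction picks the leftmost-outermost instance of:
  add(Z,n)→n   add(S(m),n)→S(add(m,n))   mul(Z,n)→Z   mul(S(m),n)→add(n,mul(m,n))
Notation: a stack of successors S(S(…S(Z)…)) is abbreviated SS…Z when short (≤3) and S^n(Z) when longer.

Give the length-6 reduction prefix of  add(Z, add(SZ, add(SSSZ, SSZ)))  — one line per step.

  start: add(Z, add(SZ, add(SSSZ, SSZ)))
  [1] add(SZ, add(SSSZ, SSZ))
  [2] S(add(Z, add(SSSZ, SSZ)))
  [3] S(add(SSSZ, SSZ))
  [4] S(S(add(SSZ, SSZ)))
  [5] S(S(S(add(SZ, SSZ))))
  [6] S(S(S(S(add(Z, SSZ)))))

Answer: after 6 steps: S(S(S(S(add(Z, SSZ)))))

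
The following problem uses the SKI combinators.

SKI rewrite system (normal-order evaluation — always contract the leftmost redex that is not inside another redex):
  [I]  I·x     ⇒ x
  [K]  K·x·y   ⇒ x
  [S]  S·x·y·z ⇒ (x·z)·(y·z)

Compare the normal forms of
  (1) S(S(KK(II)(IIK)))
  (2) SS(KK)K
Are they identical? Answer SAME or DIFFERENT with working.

Answer: DIFFERENT — A ⇓ S(S(KK)), B ⇓ SKK

Working:
Term A:
  start: S(S(KK(II)(IIK)))
  [1] S(S(K(IIK)))
  [2] S(S(K(IK)))
  [3] S(S(KK))

Term B:
  start: SS(KK)K
  [1] SK(KKK)
  [2] SKK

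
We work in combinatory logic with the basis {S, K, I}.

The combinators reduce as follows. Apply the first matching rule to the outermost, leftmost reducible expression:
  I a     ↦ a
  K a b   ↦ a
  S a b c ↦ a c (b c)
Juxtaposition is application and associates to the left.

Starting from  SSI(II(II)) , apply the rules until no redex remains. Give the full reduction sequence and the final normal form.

Answer: normal form = SII  (in 8 steps)

Reduction:
  start: SSI(II(II))
  step 1: S(II(II))(I(II(II)))
  step 2: S(I(II))(I(II(II)))
  step 3: S(II)(I(II(II)))
  step 4: SI(I(II(II)))
  step 5: SI(II(II))
  step 6: SI(I(II))
  step 7: SI(II)
  step 8: SII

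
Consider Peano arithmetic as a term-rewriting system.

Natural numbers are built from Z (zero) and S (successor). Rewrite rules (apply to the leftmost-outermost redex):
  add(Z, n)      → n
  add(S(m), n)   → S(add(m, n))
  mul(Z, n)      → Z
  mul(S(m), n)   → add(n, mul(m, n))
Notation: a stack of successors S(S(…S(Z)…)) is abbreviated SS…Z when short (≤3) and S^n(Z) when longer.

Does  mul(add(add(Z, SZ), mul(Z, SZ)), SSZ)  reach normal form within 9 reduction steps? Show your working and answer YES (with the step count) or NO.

Answer: YES — reaches normal form SSZ in 9 ≤ 9 steps

Reduction:
  start: mul(add(add(Z, SZ), mul(Z, SZ)), SSZ)
  [1] mul(add(SZ, mul(Z, SZ)), SSZ)
  [2] mul(S(add(Z, mul(Z, SZ))), SSZ)
  [3] add(SSZ, mul(add(Z, mul(Z, SZ)), SSZ))
  [4] S(add(SZ, mul(add(Z, mul(Z, SZ)), SSZ)))
  [5] S(S(add(Z, mul(add(Z, mul(Z, SZ)), SSZ))))
  [6] S(S(mul(add(Z, mul(Z, SZ)), SSZ)))
  [7] S(S(mul(mul(Z, SZ), SSZ)))
  [8] S(S(mul(Z, SSZ)))
  [9] SSZ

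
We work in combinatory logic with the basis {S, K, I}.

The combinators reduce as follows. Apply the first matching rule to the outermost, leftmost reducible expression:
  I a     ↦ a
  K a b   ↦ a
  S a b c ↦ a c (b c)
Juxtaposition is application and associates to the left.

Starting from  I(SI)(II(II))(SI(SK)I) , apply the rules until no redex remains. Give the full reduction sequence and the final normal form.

  start: I(SI)(II(II))(SI(SK)I)
  [1] SI(II(II))(SI(SK)I)
  [2] I(SI(SK)I)(II(II)(SI(SK)I))
  [3] SI(SK)I(II(II)(SI(SK)I))
  [4] II(SKI)(II(II)(SI(SK)I))
  [5] I(SKI)(II(II)(SI(SK)I))
  [6] SKI(II(II)(SI(SK)I))
  [7] K(II(II)(SI(SK)I))(I(II(II)(SI(SK)I)))
  [8] II(II)(SI(SK)I)
  [9] I(II)(SI(SK)I)
  [10] II(SI(SK)I)
  [11] I(SI(SK)I)
  [12] SI(SK)I
  [13] II(SKI)
  [14] I(SKI)
  [15] SKI

Answer: normal form = SKI  (in 15 steps)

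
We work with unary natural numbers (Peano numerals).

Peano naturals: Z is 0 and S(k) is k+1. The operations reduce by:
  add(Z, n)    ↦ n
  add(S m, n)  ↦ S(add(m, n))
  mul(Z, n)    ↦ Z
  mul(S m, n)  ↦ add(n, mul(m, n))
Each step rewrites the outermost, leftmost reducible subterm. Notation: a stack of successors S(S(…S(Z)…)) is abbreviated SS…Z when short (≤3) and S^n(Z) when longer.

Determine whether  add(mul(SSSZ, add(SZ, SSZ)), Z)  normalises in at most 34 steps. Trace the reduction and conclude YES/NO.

Answer: YES — reaches normal form S^9(Z) in 32 ≤ 34 steps

Derivation:
  start: add(mul(SSSZ, add(SZ, SSZ)), Z)
  →1  add(add(add(SZ, SSZ), mul(SSZ, add(SZ, SSZ))), Z)
  →2  add(add(S(add(Z, SSZ)), mul(SSZ, add(SZ, SSZ))), Z)
  →3  add(S(add(add(Z, SSZ), mul(SSZ, add(SZ, SSZ)))), Z)
  →4  S(add(add(add(Z, SSZ), mul(SSZ, add(SZ, SSZ))), Z))
  →5  S(add(add(SSZ, mul(SSZ, add(SZ, SSZ))), Z))
  →6  S(add(S(add(SZ, mul(SSZ, add(SZ, SSZ)))), Z))
  →7  S(S(add(add(SZ, mul(SSZ, add(SZ, SSZ))), Z)))
  →8  S(S(add(S(add(Z, mul(SSZ, add(SZ, SSZ)))), Z)))
  →9  S(S(S(add(add(Z, mul(SSZ, add(SZ, SSZ))), Z))))
  →10  S(S(S(add(mul(SSZ, add(SZ, SSZ)), Z))))
  →11  S(S(S(add(add(add(SZ, SSZ), mul(SZ, add(SZ, SSZ))), Z))))
  →12  S(S(S(add(add(S(add(Z, SSZ)), mul(SZ, add(SZ, SSZ))), Z))))
  →13  S(S(S(add(S(add(add(Z, SSZ), mul(SZ, add(SZ, SSZ)))), Z))))
  →14  S(S(S(S(add(add(add(Z, SSZ), mul(SZ, add(SZ, SSZ))), Z)))))
  →15  S(S(S(S(add(add(SSZ, mul(SZ, add(SZ, SSZ))), Z)))))
  →16  S(S(S(S(add(S(add(SZ, mul(SZ, add(SZ, SSZ)))), Z)))))
  →17  S(S(S(S(S(add(add(SZ, mul(SZ, add(SZ, SSZ))), Z))))))
  →18  S(S(S(S(S(add(S(add(Z, mul(SZ, add(SZ, SSZ)))), Z))))))
  →19  S(S(S(S(S(S(add(add(Z, mul(SZ, add(SZ, SSZ))), Z)))))))
  →20  S(S(S(S(S(S(add(mul(SZ, add(SZ, SSZ)), Z)))))))
  →21  S(S(S(S(S(S(add(add(add(SZ, SSZ), mul(Z, add(SZ, SSZ))), Z)))))))
  →22  S(S(S(S(S(S(add(add(S(add(Z, SSZ)), mul(Z, add(SZ, SSZ))), Z)))))))
  →23  S(S(S(S(S(S(add(S(add(add(Z, SSZ), mul(Z, add(SZ, SSZ)))), Z)))))))
  →24  S(S(S(S(S(S(S(add(add(add(Z, SSZ), mul(Z, add(SZ, SSZ))), Z))))))))
  →25  S(S(S(S(S(S(S(add(add(SSZ, mul(Z, add(SZ, SSZ))), Z))))))))
  →26  S(S(S(S(S(S(S(add(S(add(SZ, mul(Z, add(SZ, SSZ)))), Z))))))))
  →27  S(S(S(S(S(S(S(S(add(add(SZ, mul(Z, add(SZ, SSZ))), Z)))))))))
  →28  S(S(S(S(S(S(S(S(add(S(add(Z, mul(Z, add(SZ, SSZ)))), Z)))))))))
  →29  S(S(S(S(S(S(S(S(S(add(add(Z, mul(Z, add(SZ, SSZ))), Z))))))))))
  →30  S(S(S(S(S(S(S(S(S(add(mul(Z, add(SZ, SSZ)), Z))))))))))
  →31  S(S(S(S(S(S(S(S(S(add(Z, Z))))))))))
  →32  S^9(Z)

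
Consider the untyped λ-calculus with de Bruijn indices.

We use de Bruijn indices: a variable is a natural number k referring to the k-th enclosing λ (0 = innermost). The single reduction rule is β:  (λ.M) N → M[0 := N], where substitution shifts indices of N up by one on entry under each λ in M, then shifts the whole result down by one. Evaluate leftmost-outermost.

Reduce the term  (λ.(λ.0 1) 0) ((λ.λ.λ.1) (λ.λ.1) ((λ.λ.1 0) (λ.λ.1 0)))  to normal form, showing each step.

Answer: normal form = λ.λ.1 0  (in 7 steps)

Reduction:
  start: (λ.(λ.0 1) 0) ((λ.λ.λ.1) (λ.λ.1) ((λ.λ.1 0) (λ.λ.1 0)))
  [1] (λ.0 ((λ.λ.λ.1) (λ.λ.1) ((λ.λ.1 0) (λ.λ.1 0)))) ((λ.λ.λ.1) (λ.λ.1) ((λ.λ.1 0) (λ.λ.1 0)))
  [2] (λ.λ.λ.1) (λ.λ.1) ((λ.λ.1 0) (λ.λ.1 0)) ((λ.λ.λ.1) (λ.λ.1) ((λ.λ.1 0) (λ.λ.1 0)))
  [3] (λ.λ.1) ((λ.λ.1 0) (λ.λ.1 0)) ((λ.λ.λ.1) (λ.λ.1) ((λ.λ.1 0) (λ.λ.1 0)))
  [4] (λ.(λ.λ.1 0) (λ.λ.1 0)) ((λ.λ.λ.1) (λ.λ.1) ((λ.λ.1 0) (λ.λ.1 0)))
  [5] (λ.λ.1 0) (λ.λ.1 0)
  [6] λ.(λ.λ.1 0) 0
  [7] λ.λ.1 0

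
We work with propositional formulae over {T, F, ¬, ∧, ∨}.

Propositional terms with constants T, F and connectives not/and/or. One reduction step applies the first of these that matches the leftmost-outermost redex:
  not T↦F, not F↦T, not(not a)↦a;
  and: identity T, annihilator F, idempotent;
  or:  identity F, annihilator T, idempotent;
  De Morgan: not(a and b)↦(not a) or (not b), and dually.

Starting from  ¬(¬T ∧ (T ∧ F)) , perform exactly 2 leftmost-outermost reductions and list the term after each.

  start: ¬(¬T ∧ (T ∧ F))
  [1] ¬¬T ∨ ¬(T ∧ F)
  [2] T ∨ ¬(T ∧ F)

Answer: after 2 steps: T ∨ ¬(T ∧ F)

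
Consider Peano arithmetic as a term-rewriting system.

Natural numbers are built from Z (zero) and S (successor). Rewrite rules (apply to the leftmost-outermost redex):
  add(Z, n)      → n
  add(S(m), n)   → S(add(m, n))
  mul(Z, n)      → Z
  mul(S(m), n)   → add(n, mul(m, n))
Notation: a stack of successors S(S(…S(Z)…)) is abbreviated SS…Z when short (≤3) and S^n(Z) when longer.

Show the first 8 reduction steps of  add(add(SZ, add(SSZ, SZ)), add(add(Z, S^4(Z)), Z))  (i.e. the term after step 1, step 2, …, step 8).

  start: add(add(SZ, add(SSZ, SZ)), add(add(Z, S^4(Z)), Z))
  [1] add(S(add(Z, add(SSZ, SZ))), add(add(Z, S^4(Z)), Z))
  [2] S(add(add(Z, add(SSZ, SZ)), add(add(Z, S^4(Z)), Z)))
  [3] S(add(add(SSZ, SZ), add(add(Z, S^4(Z)), Z)))
  [4] S(add(S(add(SZ, SZ)), add(add(Z, S^4(Z)), Z)))
  [5] S(S(add(add(SZ, SZ), add(add(Z, S^4(Z)), Z))))
  [6] S(S(add(S(add(Z, SZ)), add(add(Z, S^4(Z)), Z))))
  [7] S(S(S(add(add(Z, SZ), add(add(Z, S^4(Z)), Z)))))
  [8] S(S(S(add(SZ, add(add(Z, S^4(Z)), Z)))))

Answer: after 8 steps: S(S(S(add(SZ, add(add(Z, S^4(Z)), Z)))))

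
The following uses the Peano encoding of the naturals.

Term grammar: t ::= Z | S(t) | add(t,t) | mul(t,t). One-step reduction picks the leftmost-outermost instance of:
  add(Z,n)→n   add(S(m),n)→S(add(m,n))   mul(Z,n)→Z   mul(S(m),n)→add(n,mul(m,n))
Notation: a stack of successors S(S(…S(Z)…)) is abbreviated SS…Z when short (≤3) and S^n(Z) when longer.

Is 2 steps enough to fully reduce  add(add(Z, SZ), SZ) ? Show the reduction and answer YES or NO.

  start: add(add(Z, SZ), SZ)
  step 1: add(SZ, SZ)
  step 2: S(add(Z, SZ))

Answer: NO — after 2 steps the term is S(add(Z, SZ)), not yet normal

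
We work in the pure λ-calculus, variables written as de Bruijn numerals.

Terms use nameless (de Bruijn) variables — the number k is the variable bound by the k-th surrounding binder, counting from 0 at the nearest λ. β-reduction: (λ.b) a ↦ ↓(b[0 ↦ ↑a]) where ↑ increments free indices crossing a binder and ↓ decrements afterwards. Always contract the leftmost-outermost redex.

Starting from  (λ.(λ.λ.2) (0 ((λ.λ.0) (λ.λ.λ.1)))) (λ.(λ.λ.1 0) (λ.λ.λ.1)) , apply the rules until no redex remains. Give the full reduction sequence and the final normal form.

  start: (λ.(λ.λ.2) (0 ((λ.λ.0) (λ.λ.λ.1)))) (λ.(λ.λ.1 0) (λ.λ.λ.1))
  [1] (λ.λ.λ.(λ.λ.1 0) (λ.λ.λ.1)) ((λ.(λ.λ.1 0) (λ.λ.λ.1)) ((λ.λ.0) (λ.λ.λ.1)))
  [2] λ.λ.(λ.λ.1 0) (λ.λ.λ.1)
  [3] λ.λ.λ.(λ.λ.λ.1) 0
  [4] λ.λ.λ.λ.λ.1

Answer: normal form = λ.λ.λ.λ.λ.1  (in 4 steps)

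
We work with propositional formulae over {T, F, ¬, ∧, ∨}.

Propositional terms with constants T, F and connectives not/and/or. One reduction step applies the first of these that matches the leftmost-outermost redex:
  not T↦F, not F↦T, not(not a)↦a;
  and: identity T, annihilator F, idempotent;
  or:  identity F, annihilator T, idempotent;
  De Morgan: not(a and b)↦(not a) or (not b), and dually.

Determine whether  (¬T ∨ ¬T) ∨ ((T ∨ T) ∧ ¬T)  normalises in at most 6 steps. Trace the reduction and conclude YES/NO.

Answer: YES — reaches normal form F in 6 ≤ 6 steps

Reduction:
  start: (¬T ∨ ¬T) ∨ ((T ∨ T) ∧ ¬T)
  step 1: ¬T ∨ ((T ∨ T) ∧ ¬T)
  step 2: F ∨ ((T ∨ T) ∧ ¬T)
  step 3: (T ∨ T) ∧ ¬T
  step 4: T ∧ ¬T
  step 5: ¬T
  step 6: F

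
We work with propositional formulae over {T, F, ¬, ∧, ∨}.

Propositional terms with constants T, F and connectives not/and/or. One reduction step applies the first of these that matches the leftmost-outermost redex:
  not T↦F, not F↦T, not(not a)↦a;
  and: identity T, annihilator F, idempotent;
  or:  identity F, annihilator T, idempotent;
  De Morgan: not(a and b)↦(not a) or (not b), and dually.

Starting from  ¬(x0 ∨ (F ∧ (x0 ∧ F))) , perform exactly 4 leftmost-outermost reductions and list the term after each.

  start: ¬(x0 ∨ (F ∧ (x0 ∧ F)))
  →1  ¬x0 ∧ ¬(F ∧ (x0 ∧ F))
  →2  ¬x0 ∧ (¬F ∨ ¬(x0 ∧ F))
  →3  ¬x0 ∧ (T ∨ ¬(x0 ∧ F))
  →4  ¬x0 ∧ T

Answer: after 4 steps: ¬x0 ∧ T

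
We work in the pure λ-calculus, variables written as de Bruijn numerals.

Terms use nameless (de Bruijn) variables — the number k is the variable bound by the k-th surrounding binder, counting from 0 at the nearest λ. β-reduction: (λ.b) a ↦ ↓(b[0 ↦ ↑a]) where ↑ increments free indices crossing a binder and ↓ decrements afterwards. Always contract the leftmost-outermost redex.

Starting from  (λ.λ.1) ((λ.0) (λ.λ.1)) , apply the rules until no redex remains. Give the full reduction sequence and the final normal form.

  start: (λ.λ.1) ((λ.0) (λ.λ.1))
  [1] λ.(λ.0) (λ.λ.1)
  [2] λ.λ.λ.1

Answer: normal form = λ.λ.λ.1  (in 2 steps)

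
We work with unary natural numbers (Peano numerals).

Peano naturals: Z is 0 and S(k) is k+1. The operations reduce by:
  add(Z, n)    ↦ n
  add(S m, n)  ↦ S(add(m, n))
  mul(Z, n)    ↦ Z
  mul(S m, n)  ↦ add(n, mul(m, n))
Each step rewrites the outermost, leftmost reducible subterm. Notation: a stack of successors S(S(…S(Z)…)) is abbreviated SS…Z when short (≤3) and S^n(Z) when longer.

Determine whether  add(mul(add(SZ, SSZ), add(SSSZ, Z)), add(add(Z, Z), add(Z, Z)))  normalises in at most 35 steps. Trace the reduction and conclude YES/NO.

  start: add(mul(add(SZ, SSZ), add(SSSZ, Z)), add(add(Z, Z), add(Z, Z)))
  →1  add(mul(S(add(Z, SSZ)), add(SSSZ, Z)), add(add(Z, Z), add(Z, Z)))
  →2  add(add(add(SSSZ, Z), mul(add(Z, SSZ), add(SSSZ, Z))), add(add(Z, Z), add(Z, Z)))
  →3  add(add(S(add(SSZ, Z)), mul(add(Z, SSZ), add(SSSZ, Z))), add(add(Z, Z), add(Z, Z)))
  →4  add(S(add(add(SSZ, Z), mul(add(Z, SSZ), add(SSSZ, Z)))), add(add(Z, Z), add(Z, Z)))
  →5  S(add(add(add(SSZ, Z), mul(add(Z, SSZ), add(SSSZ, Z))), add(add(Z, Z), add(Z, Z))))
  →6  S(add(add(S(add(SZ, Z)), mul(add(Z, SSZ), add(SSSZ, Z))), add(add(Z, Z), add(Z, Z))))
  →7  S(add(S(add(add(SZ, Z), mul(add(Z, SSZ), add(SSSZ, Z)))), add(add(Z, Z), add(Z, Z))))
  →8  S(S(add(add(add(SZ, Z), mul(add(Z, SSZ), add(SSSZ, Z))), add(add(Z, Z), add(Z, Z)))))
  →9  S(S(add(add(S(add(Z, Z)), mul(add(Z, SSZ), add(SSSZ, Z))), add(add(Z, Z), add(Z, Z)))))
  →10  S(S(add(S(add(add(Z, Z), mul(add(Z, SSZ), add(SSSZ, Z)))), add(add(Z, Z), add(Z, Z)))))
  →11  S(S(S(add(add(add(Z, Z), mul(add(Z, SSZ), add(SSSZ, Z))), add(add(Z, Z), add(Z, Z))))))
  →12  S(S(S(add(add(Z, mul(add(Z, SSZ), add(SSSZ, Z))), add(add(Z, Z), add(Z, Z))))))
  →13  S(S(S(add(mul(add(Z, SSZ), add(SSSZ, Z)), add(add(Z, Z), add(Z, Z))))))
  →14  S(S(S(add(mul(SSZ, add(SSSZ, Z)), add(add(Z, Z), add(Z, Z))))))
  →15  S(S(S(add(add(add(SSSZ, Z), mul(SZ, add(SSSZ, Z))), add(add(Z, Z), add(Z, Z))))))
  →16  S(S(S(add(add(S(add(SSZ, Z)), mul(SZ, add(SSSZ, Z))), add(add(Z, Z), add(Z, Z))))))
  →17  S(S(S(add(S(add(add(SSZ, Z), mul(SZ, add(SSSZ, Z)))), add(add(Z, Z), add(Z, Z))))))
  →18  S(S(S(S(add(add(add(SSZ, Z), mul(SZ, add(SSSZ, Z))), add(add(Z, Z), add(Z, Z)))))))
  →19  S(S(S(S(add(add(S(add(SZ, Z)), mul(SZ, add(SSSZ, Z))), add(add(Z, Z), add(Z, Z)))))))
  →20  S(S(S(S(add(S(add(add(SZ, Z), mul(SZ, add(SSSZ, Z)))), add(add(Z, Z), add(Z, Z)))))))
  →21  S(S(S(S(S(add(add(add(SZ, Z), mul(SZ, add(SSSZ, Z))), add(add(Z, Z), add(Z, Z))))))))
  →22  S(S(S(S(S(add(add(S(add(Z, Z)), mul(SZ, add(SSSZ, Z))), add(add(Z, Z), add(Z, Z))))))))
  →23  S(S(S(S(S(add(S(add(add(Z, Z), mul(SZ, add(SSSZ, Z)))), add(add(Z, Z), add(Z, Z))))))))
  →24  S(S(S(S(S(S(add(add(add(Z, Z), mul(SZ, add(SSSZ, Z))), add(add(Z, Z), add(Z, Z)))))))))
  →25  S(S(S(S(S(S(add(add(Z, mul(SZ, add(SSSZ, Z))), add(add(Z, Z), add(Z, Z)))))))))
  →26  S(S(S(S(S(S(add(mul(SZ, add(SSSZ, Z)), add(add(Z, Z), add(Z, Z)))))))))
  →27  S(S(S(S(S(S(add(add(add(SSSZ, Z), mul(Z, add(SSSZ, Z))), add(add(Z, Z), add(Z, Z)))))))))
  →28  S(S(S(S(S(S(add(add(S(add(SSZ, Z)), mul(Z, add(SSSZ, Z))), add(add(Z, Z), add(Z, Z)))))))))
  →29  S(S(S(S(S(S(add(S(add(add(SSZ, Z), mul(Z, add(SSSZ, Z)))), add(add(Z, Z), add(Z, Z)))))))))
  →30  S(S(S(S(S(S(S(add(add(add(SSZ, Z), mul(Z, add(SSSZ, Z))), add(add(Z, Z), add(Z, Z))))))))))
  →31  S(S(S(S(S(S(S(add(add(S(add(SZ, Z)), mul(Z, add(SSSZ, Z))), add(add(Z, Z), add(Z, Z))))))))))
  →32  S(S(S(S(S(S(S(add(S(add(add(SZ, Z), mul(Z, add(SSSZ, Z)))), add(add(Z, Z), add(Z, Z))))))))))
  →33  S(S(S(S(S(S(S(S(add(add(add(SZ, Z), mul(Z, add(SSSZ, Z))), add(add(Z, Z), add(Z, Z)))))))))))
  →34  S(S(S(S(S(S(S(S(add(add(S(add(Z, Z)), mul(Z, add(SSSZ, Z))), add(add(Z, Z), add(Z, Z)))))))))))
  →35  S(S(S(S(S(S(S(S(add(S(add(add(Z, Z), mul(Z, add(SSSZ, Z)))), add(add(Z, Z), add(Z, Z)))))))))))

Answer: NO — after 35 steps the term is S(S(S(S(S(S(S(S(add(S(add(add(Z, Z), mul(Z, add(SSSZ, Z)))), add(add(Z, Z), add(Z, Z))))))))))), not yet normal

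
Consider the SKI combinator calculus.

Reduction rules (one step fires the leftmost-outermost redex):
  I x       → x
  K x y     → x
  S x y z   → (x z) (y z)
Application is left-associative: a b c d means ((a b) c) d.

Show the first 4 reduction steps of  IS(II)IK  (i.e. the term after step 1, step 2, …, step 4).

Answer: after 4 steps: K(IK)

Reduction:
  start: IS(II)IK
  →1  S(II)IK
  →2  IIK(IK)
  →3  IK(IK)
  →4  K(IK)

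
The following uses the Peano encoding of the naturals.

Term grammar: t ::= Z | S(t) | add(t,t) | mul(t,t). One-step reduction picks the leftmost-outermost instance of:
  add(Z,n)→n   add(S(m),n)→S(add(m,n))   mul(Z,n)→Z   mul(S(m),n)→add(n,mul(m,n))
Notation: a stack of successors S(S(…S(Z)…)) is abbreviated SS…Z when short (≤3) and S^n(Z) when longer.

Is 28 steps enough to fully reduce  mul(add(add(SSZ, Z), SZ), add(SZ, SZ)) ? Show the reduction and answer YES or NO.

Answer: YES — reaches normal form S^6(Z) in 25 ≤ 28 steps

Reduction:
  start: mul(add(add(SSZ, Z), SZ), add(SZ, SZ))
  step 1: mul(add(S(add(SZ, Z)), SZ), add(SZ, SZ))
  step 2: mul(S(add(add(SZ, Z), SZ)), add(SZ, SZ))
  step 3: add(add(SZ, SZ), mul(add(add(SZ, Z), SZ), add(SZ, SZ)))
  step 4: add(S(add(Z, SZ)), mul(add(add(SZ, Z), SZ), add(SZ, SZ)))
  step 5: S(add(add(Z, SZ), mul(add(add(SZ, Z), SZ), add(SZ, SZ))))
  step 6: S(add(SZ, mul(add(add(SZ, Z), SZ), add(SZ, SZ))))
  step 7: S(S(add(Z, mul(add(add(SZ, Z), SZ), add(SZ, SZ)))))
  step 8: S(S(mul(add(add(SZ, Z), SZ), add(SZ, SZ))))
  step 9: S(S(mul(add(S(add(Z, Z)), SZ), add(SZ, SZ))))
  step 10: S(S(mul(S(add(add(Z, Z), SZ)), add(SZ, SZ))))
  step 11: S(S(add(add(SZ, SZ), mul(add(add(Z, Z), SZ), add(SZ, SZ)))))
  step 12: S(S(add(S(add(Z, SZ)), mul(add(add(Z, Z), SZ), add(SZ, SZ)))))
  step 13: S(S(S(add(add(Z, SZ), mul(add(add(Z, Z), SZ), add(SZ, SZ))))))
  step 14: S(S(S(add(SZ, mul(add(add(Z, Z), SZ), add(SZ, SZ))))))
  step 15: S(S(S(S(add(Z, mul(add(add(Z, Z), SZ), add(SZ, SZ)))))))
  step 16: S(S(S(S(mul(add(add(Z, Z), SZ), add(SZ, SZ))))))
  step 17: S(S(S(S(mul(add(Z, SZ), add(SZ, SZ))))))
  step 18: S(S(S(S(mul(SZ, add(SZ, SZ))))))
  step 19: S(S(S(S(add(add(SZ, SZ), mul(Z, add(SZ, SZ)))))))
  step 20: S(S(S(S(add(S(add(Z, SZ)), mul(Z, add(SZ, SZ)))))))
  step 21: S(S(S(S(S(add(add(Z, SZ), mul(Z, add(SZ, SZ))))))))
  step 22: S(S(S(S(S(add(SZ, mul(Z, add(SZ, SZ))))))))
  step 23: S(S(S(S(S(S(add(Z, mul(Z, add(SZ, SZ)))))))))
  step 24: S(S(S(S(S(S(mul(Z, add(SZ, SZ))))))))
  step 25: S^6(Z)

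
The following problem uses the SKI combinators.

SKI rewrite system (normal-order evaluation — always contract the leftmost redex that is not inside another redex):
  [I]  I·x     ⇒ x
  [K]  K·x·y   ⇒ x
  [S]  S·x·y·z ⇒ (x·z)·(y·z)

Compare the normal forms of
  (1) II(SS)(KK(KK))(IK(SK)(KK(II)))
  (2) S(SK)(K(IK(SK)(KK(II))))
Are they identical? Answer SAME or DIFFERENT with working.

Term A:
  start: II(SS)(KK(KK))(IK(SK)(KK(II)))
  step 1: I(SS)(KK(KK))(IK(SK)(KK(II)))
  step 2: SS(KK(KK))(IK(SK)(KK(II)))
  step 3: S(IK(SK)(KK(II)))(KK(KK)(IK(SK)(KK(II))))
  step 4: S(K(SK)(KK(II)))(KK(KK)(IK(SK)(KK(II))))
  step 5: S(SK)(KK(KK)(IK(SK)(KK(II))))
  step 6: S(SK)(K(IK(SK)(KK(II))))
  step 7: S(SK)(K(K(SK)(KK(II))))
  step 8: S(SK)(K(SK))

Term B:
  start: S(SK)(K(IK(SK)(KK(II))))
  step 1: S(SK)(K(K(SK)(KK(II))))
  step 2: S(SK)(K(SK))

Answer: SAME — A ⇓ S(SK)(K(SK)), B ⇓ S(SK)(K(SK))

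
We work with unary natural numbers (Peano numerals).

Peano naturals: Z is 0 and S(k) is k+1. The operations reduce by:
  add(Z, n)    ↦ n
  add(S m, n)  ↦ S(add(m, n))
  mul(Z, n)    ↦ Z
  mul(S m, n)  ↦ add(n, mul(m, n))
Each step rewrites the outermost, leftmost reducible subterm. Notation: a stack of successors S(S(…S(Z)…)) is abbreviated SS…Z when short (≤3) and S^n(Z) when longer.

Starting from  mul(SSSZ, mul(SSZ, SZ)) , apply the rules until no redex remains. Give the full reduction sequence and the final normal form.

Answer: normal form = S^6(Z)  (in 34 steps)

Working:
  start: mul(SSSZ, mul(SSZ, SZ))
  [1] add(mul(SSZ, SZ), mul(SSZ, mul(SSZ, SZ)))
  [2] add(add(SZ, mul(SZ, SZ)), mul(SSZ, mul(SSZ, SZ)))
  [3] add(S(add(Z, mul(SZ, SZ))), mul(SSZ, mul(SSZ, SZ)))
  [4] S(add(add(Z, mul(SZ, SZ)), mul(SSZ, mul(SSZ, SZ))))
  [5] S(add(mul(SZ, SZ), mul(SSZ, mul(SSZ, SZ))))
  [6] S(add(add(SZ, mul(Z, SZ)), mul(SSZ, mul(SSZ, SZ))))
  [7] S(add(S(add(Z, mul(Z, SZ))), mul(SSZ, mul(SSZ, SZ))))
  [8] S(S(add(add(Z, mul(Z, SZ)), mul(SSZ, mul(SSZ, SZ)))))
  [9] S(S(add(mul(Z, SZ), mul(SSZ, mul(SSZ, SZ)))))
  [10] S(S(add(Z, mul(SSZ, mul(SSZ, SZ)))))
  [11] S(S(mul(SSZ, mul(SSZ, SZ))))
  [12] S(S(add(mul(SSZ, SZ), mul(SZ, mul(SSZ, SZ)))))
  [13] S(S(add(add(SZ, mul(SZ, SZ)), mul(SZ, mul(SSZ, SZ)))))
  [14] S(S(add(S(add(Z, mul(SZ, SZ))), mul(SZ, mul(SSZ, SZ)))))
  [15] S(S(S(add(add(Z, mul(SZ, SZ)), mul(SZ, mul(SSZ, SZ))))))
  [16] S(S(S(add(mul(SZ, SZ), mul(SZ, mul(SSZ, SZ))))))
  [17] S(S(S(add(add(SZ, mul(Z, SZ)), mul(SZ, mul(SSZ, SZ))))))
  [18] S(S(S(add(S(add(Z, mul(Z, SZ))), mul(SZ, mul(SSZ, SZ))))))
  [19] S(S(S(S(add(add(Z, mul(Z, SZ)), mul(SZ, mul(SSZ, SZ)))))))
  [20] S(S(S(S(add(mul(Z, SZ), mul(SZ, mul(SSZ, SZ)))))))
  [21] S(S(S(S(add(Z, mul(SZ, mul(SSZ, SZ)))))))
  [22] S(S(S(S(mul(SZ, mul(SSZ, SZ))))))
  [23] S(S(S(S(add(mul(SSZ, SZ), mul(Z, mul(SSZ, SZ)))))))
  [24] S(S(S(S(add(add(SZ, mul(SZ, SZ)), mul(Z, mul(SSZ, SZ)))))))
  [25] S(S(S(S(add(S(add(Z, mul(SZ, SZ))), mul(Z, mul(SSZ, SZ)))))))
  [26] S(S(S(S(S(add(add(Z, mul(SZ, SZ)), mul(Z, mul(SSZ, SZ))))))))
  [27] S(S(S(S(S(add(mul(SZ, SZ), mul(Z, mul(SSZ, SZ))))))))
  [28] S(S(S(S(S(add(add(SZ, mul(Z, SZ)), mul(Z, mul(SSZ, SZ))))))))
  [29] S(S(S(S(S(add(S(add(Z, mul(Z, SZ))), mul(Z, mul(SSZ, SZ))))))))
  [30] S(S(S(S(S(S(add(add(Z, mul(Z, SZ)), mul(Z, mul(SSZ, SZ)))))))))
  [31] S(S(S(S(S(S(add(mul(Z, SZ), mul(Z, mul(SSZ, SZ)))))))))
  [32] S(S(S(S(S(S(add(Z, mul(Z, mul(SSZ, SZ)))))))))
  [33] S(S(S(S(S(S(mul(Z, mul(SSZ, SZ))))))))
  [34] S^6(Z)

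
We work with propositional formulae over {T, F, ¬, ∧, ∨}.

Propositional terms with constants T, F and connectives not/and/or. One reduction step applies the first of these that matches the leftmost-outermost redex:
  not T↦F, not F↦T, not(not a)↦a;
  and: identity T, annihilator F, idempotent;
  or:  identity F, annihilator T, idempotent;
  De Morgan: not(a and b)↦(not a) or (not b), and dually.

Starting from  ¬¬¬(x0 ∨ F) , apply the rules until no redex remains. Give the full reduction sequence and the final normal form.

Answer: normal form = ¬x0  (in 4 steps)

Reduction:
  start: ¬¬¬(x0 ∨ F)
  [1] ¬(x0 ∨ F)
  [2] ¬x0 ∧ ¬F
  [3] ¬x0 ∧ T
  [4] ¬x0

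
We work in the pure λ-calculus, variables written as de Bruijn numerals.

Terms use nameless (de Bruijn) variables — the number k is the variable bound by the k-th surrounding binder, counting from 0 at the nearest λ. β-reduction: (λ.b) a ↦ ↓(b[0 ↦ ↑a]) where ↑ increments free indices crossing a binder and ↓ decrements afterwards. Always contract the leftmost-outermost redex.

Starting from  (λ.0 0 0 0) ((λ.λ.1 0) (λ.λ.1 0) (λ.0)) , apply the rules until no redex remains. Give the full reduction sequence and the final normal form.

  start: (λ.0 0 0 0) ((λ.λ.1 0) (λ.λ.1 0) (λ.0))
  →1  (λ.λ.1 0) (λ.λ.1 0) (λ.0) ((λ.λ.1 0) (λ.λ.1 0) (λ.0)) ((λ.λ.1 0) (λ.λ.1 0) (λ.0)) ((λ.λ.1 0) (λ.λ.1 0) (λ.0))
  →2  (λ.(λ.λ.1 0) 0) (λ.0) ((λ.λ.1 0) (λ.λ.1 0) (λ.0)) ((λ.λ.1 0) (λ.λ.1 0) (λ.0)) ((λ.λ.1 0) (λ.λ.1 0) (λ.0))
  →3  (λ.λ.1 0) (λ.0) ((λ.λ.1 0) (λ.λ.1 0) (λ.0)) ((λ.λ.1 0) (λ.λ.1 0) (λ.0)) ((λ.λ.1 0) (λ.λ.1 0) (λ.0))
  →4  (λ.(λ.0) 0) ((λ.λ.1 0) (λ.λ.1 0) (λ.0)) ((λ.λ.1 0) (λ.λ.1 0) (λ.0)) ((λ.λ.1 0) (λ.λ.1 0) (λ.0))
  →5  (λ.0) ((λ.λ.1 0) (λ.λ.1 0) (λ.0)) ((λ.λ.1 0) (λ.λ.1 0) (λ.0)) ((λ.λ.1 0) (λ.λ.1 0) (λ.0))
  →6  (λ.λ.1 0) (λ.λ.1 0) (λ.0) ((λ.λ.1 0) (λ.λ.1 0) (λ.0)) ((λ.λ.1 0) (λ.λ.1 0) (λ.0))
  →7  (λ.(λ.λ.1 0) 0) (λ.0) ((λ.λ.1 0) (λ.λ.1 0) (λ.0)) ((λ.λ.1 0) (λ.λ.1 0) (λ.0))
  →8  (λ.λ.1 0) (λ.0) ((λ.λ.1 0) (λ.λ.1 0) (λ.0)) ((λ.λ.1 0) (λ.λ.1 0) (λ.0))
  →9  (λ.(λ.0) 0) ((λ.λ.1 0) (λ.λ.1 0) (λ.0)) ((λ.λ.1 0) (λ.λ.1 0) (λ.0))
  →10  (λ.0) ((λ.λ.1 0) (λ.λ.1 0) (λ.0)) ((λ.λ.1 0) (λ.λ.1 0) (λ.0))
  →11  (λ.λ.1 0) (λ.λ.1 0) (λ.0) ((λ.λ.1 0) (λ.λ.1 0) (λ.0))
  →12  (λ.(λ.λ.1 0) 0) (λ.0) ((λ.λ.1 0) (λ.λ.1 0) (λ.0))
  →13  (λ.λ.1 0) (λ.0) ((λ.λ.1 0) (λ.λ.1 0) (λ.0))
  →14  (λ.(λ.0) 0) ((λ.λ.1 0) (λ.λ.1 0) (λ.0))
  →15  (λ.0) ((λ.λ.1 0) (λ.λ.1 0) (λ.0))
  →16  (λ.λ.1 0) (λ.λ.1 0) (λ.0)
  →17  (λ.(λ.λ.1 0) 0) (λ.0)
  →18  (λ.λ.1 0) (λ.0)
  →19  λ.(λ.0) 0
  →20  λ.0

Answer: normal form = λ.0  (in 20 steps)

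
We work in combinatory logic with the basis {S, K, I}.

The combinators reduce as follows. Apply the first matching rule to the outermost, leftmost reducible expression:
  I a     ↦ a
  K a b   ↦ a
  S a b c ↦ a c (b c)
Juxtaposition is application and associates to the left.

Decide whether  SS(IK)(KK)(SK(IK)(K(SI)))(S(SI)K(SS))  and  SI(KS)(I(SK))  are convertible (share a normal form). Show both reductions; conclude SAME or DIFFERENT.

Answer: DIFFERENT — A ⇓ KK, B ⇓ SKS

Working:
Term A:
  start: SS(IK)(KK)(SK(IK)(K(SI)))(S(SI)K(SS))
  →1  S(KK)(IK(KK))(SK(IK)(K(SI)))(S(SI)K(SS))
  →2  KK(SK(IK)(K(SI)))(IK(KK)(SK(IK)(K(SI))))(S(SI)K(SS))
  →3  K(IK(KK)(SK(IK)(K(SI))))(S(SI)K(SS))
  →4  IK(KK)(SK(IK)(K(SI)))
  →5  K(KK)(SK(IK)(K(SI)))
  →6  KK

Term B:
  start: SI(KS)(I(SK))
  →1  I(I(SK))(KS(I(SK)))
  →2  I(SK)(KS(I(SK)))
  →3  SK(KS(I(SK)))
  →4  SKS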